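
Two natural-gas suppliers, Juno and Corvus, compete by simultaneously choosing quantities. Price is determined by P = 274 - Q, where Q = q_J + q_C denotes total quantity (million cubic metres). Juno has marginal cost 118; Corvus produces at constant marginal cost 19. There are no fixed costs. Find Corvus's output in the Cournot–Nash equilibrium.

118

Juno's profit: π_J = (274 - Q)q_J - (118q_J). Setting ∂π_J/∂q_J = 0: 156 - 2q_J - (q_C) = 0.
Corvus's first-order condition: 255 - 2q_C - (q_J) = 0.
Best responses: q_J = (156 - q_C)/2, q_C = (255 - q_J)/2.
Substituting one into the other gives q_J = 19 and q_C = 118.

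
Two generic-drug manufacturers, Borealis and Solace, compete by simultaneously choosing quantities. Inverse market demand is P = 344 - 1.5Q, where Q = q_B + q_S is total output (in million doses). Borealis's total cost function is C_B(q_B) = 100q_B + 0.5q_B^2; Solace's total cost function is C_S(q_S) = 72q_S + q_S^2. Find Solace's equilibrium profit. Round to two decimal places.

Borealis's profit: π_B = (344 - 1.5Q)q_B - (100q_B + (1/2)q_B²). Setting ∂π_B/∂q_B = 0: 244 - 4q_B - (3/2)(q_S) = 0.
Solace's first-order condition: 272 - 5q_S - (3/2)(q_B) = 0.
So q_B = (244 - (3/2)q_S)/4 and q_S = (272 - (3/2)q_B)/5.
Solving the pair: q_B = 45.7465, q_S = 40.6761.
Price P = 344 - (3/2)·86.4225 = 214.3662.
Solace's profit: 214.3662·40.6761 - 72·40.6761 - 40.6761² = 4136.3539.

4136.35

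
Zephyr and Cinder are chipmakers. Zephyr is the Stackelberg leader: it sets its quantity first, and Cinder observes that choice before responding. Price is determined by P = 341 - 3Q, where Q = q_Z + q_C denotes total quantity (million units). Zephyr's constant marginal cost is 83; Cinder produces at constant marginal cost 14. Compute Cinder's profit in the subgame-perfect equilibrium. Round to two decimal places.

The follower Cinder best-responds to any q_Z: π_C = (341 - 3Q)q_C - 14q_C.
∂π_C/∂q_C = 327 - 3q_Z - 6q_C = 0 gives the reaction function q_C = (327 - 3q_Z)/6.
The leader anticipates this reaction. Substituting into P = 341 - 3Q gives P = 355/2 - (3/2)q_Z, so π_Z = (355/2 - (3/2)q_Z)q_Z - 83q_Z.
The leader's first-order condition 189/2 - 3q_Z = 0 yields q_Z = 63/2.
Then q_C = (327 - 3·(63/2))/6 = 155/4.
Price P = 341 - 3·(281/4) = 521/4.
Cinder's profit: (521/4 - 14)·(155/4) = 4504.6875.

4504.69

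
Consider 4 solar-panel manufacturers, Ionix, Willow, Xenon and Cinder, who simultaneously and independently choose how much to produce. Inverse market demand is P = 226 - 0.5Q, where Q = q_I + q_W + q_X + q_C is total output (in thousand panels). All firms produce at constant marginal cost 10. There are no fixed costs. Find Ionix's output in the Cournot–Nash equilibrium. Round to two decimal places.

Each firm earns π_i = (226 - 0.5Q)q_i - 10q_i.
Setting ∂π_i/∂q_i = 0 with rivals' quantities fixed: 216 - q_i - (1/2)·Σ_{j≠i} q_j = 0.
With identical firms every q_j equals q_i, so Σ_{j≠i} q_j = 3q_i and 216 = (5/2)q_i, giving q_i = 432/5.

86.40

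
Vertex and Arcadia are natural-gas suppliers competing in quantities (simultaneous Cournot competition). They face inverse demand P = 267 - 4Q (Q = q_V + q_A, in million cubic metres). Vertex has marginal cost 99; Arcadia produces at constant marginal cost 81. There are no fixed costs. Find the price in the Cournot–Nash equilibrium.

149

Vertex's profit: π_V = (267 - 4Q)q_V - (99q_V). Setting ∂π_V/∂q_V = 0: 168 - 8q_V - 4(q_A) = 0.
Arcadia's profit: π_A = (267 - 4Q)q_A - (81q_A). Setting ∂π_A/∂q_A = 0: 186 - 8q_A - 4(q_V) = 0.
So q_V = (168 - 4q_A)/8 and q_A = (186 - 4q_V)/8.
Substituting one into the other gives q_V = 25/2 and q_A = 17.
Total output Q = 59/2, so price P = 267 - 4·(59/2) = 149.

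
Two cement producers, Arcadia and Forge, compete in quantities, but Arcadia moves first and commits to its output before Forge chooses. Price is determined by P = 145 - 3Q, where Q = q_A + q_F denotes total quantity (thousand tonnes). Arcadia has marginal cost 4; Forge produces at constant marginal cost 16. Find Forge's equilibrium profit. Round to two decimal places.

Solve by backward induction. Given q_A, the follower Forge maximises π_F = (145 - 3q_A - 3q_F)q_F - 16q_F.
∂π_F/∂q_F = 129 - 3q_A - 6q_F = 0 gives the reaction function q_F = (129 - 3q_A)/6.
Arcadia substitutes q_F(q_A) into its own profit: π_A = q_A(145 - 3q_A - (129 - 3q_A)/2) - 4q_A = (161/2 - (3/2)q_A)q_A - 4q_A.
Leader FOC: 153/2 - 3q_A = 0, so q_A = 51/2.
Then q_F = (129 - 3·(51/2))/6 = 35/4.
Price P = 145 - 3·(137/4) = 169/4.
Forge's profit: (169/4 - 16)·(35/4) = 229.6875.

229.69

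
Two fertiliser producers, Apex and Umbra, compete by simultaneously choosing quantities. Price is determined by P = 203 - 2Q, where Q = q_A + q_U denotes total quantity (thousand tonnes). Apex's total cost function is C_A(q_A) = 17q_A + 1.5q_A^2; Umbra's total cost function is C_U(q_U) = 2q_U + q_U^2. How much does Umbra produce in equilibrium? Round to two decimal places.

27.24

Apex's profit: π_A = (203 - 2Q)q_A - (17q_A + (3/2)q_A²). Setting ∂π_A/∂q_A = 0: 186 - 7q_A - 2(q_U) = 0.
Umbra's profit: π_U = (203 - 2Q)q_U - (2q_U + q_U²). Setting ∂π_U/∂q_U = 0: 201 - 6q_U - 2(q_A) = 0.
Rearranging gives the reaction functions q_A = (186 - 2q_U)/7 and q_U = (201 - 2q_A)/6.
Solving the pair: q_A = 357/19, q_U = 1035/38.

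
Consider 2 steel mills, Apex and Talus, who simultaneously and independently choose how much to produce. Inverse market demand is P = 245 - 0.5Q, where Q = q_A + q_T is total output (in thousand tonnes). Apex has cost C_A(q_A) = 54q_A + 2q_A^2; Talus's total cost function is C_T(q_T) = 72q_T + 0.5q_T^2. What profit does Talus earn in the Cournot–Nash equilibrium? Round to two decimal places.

Apex's profit: π_A = (245 - 0.5Q)q_A - (54q_A + 2q_A²). Setting ∂π_A/∂q_A = 0: 191 - 5q_A - (1/2)(q_T) = 0.
Talus's first-order condition: 173 - 2q_T - (1/2)(q_A) = 0.
Best responses: q_A = (191 - (1/2)q_T)/5, q_T = (173 - (1/2)q_A)/2.
Solving the pair: q_A = 394/13, q_T = 1026/13.
Price P = 245 - (1/2)·(1420/13) = 190.3846.
Talus's profit: 190.3846·(1026/13) - 72·(1026/13) - (1/2)(1026/13)² = 6228.8521.

6228.85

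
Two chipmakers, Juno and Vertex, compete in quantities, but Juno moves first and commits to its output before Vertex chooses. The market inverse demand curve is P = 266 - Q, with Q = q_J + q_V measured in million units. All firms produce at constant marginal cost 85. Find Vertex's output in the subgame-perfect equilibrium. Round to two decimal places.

Solve by backward induction. Given q_J, the follower Vertex maximises π_V = (266 - q_J - q_V)q_V - 85q_V.
∂π_V/∂q_V = 181 - q_J - 2q_V = 0 gives the reaction function q_V = (181 - q_J)/2.
The leader anticipates this reaction. Substituting into P = 266 - Q gives P = 351/2 - (1/2)q_J, so π_J = (351/2 - (1/2)q_J)q_J - 85q_J.
The leader's first-order condition 181/2 - q_J = 0 yields q_J = 181/2.
Then q_V = (181 - 181/2)/2 = 181/4.

45.25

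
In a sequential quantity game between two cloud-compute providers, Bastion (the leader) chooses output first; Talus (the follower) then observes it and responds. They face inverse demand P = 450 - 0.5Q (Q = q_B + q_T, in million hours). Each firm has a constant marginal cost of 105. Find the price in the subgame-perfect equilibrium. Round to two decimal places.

191.25

Solve by backward induction. Given q_B, the follower Talus maximises π_T = (450 - (1/2)q_B - (1/2)q_T)q_T - 105q_T.
Setting the follower's marginal profit to zero, 345 - (1/2)q_B - q_T = 0, i.e. q_T = (345 - (1/2)q_B).
The leader anticipates this reaction. Substituting into P = 450 - 0.5Q gives P = 555/2 - (1/4)q_B, so π_B = (555/2 - (1/4)q_B)q_B - 105q_B.
Leader FOC: 345/2 - (1/2)q_B = 0, so q_B = 345.
Then q_T = (345 - (1/2)·345) = 345/2.
Total output Q = 1035/2, so price P = 450 - (1/2)·(1035/2) = 765/4.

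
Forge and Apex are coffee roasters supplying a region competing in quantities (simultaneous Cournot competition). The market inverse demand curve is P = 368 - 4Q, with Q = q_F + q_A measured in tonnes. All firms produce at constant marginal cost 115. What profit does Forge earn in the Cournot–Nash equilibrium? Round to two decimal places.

A representative firm's profit is π_i = q_i(368 - 4Q) - 115q_i.
Setting ∂π_i/∂q_i = 0 with rivals' quantities fixed: 253 - 8q_i - 4q_j = 0.
With identical firms every q_j equals q_i, so q_j = q_i and 253 = 12q_i, giving q_i = 253/12.
Price P = 368 - 4·(253/6) = 598/3.
Forge's profit: (598/3 - 115)·(253/12) = 1778.0278.

1778.03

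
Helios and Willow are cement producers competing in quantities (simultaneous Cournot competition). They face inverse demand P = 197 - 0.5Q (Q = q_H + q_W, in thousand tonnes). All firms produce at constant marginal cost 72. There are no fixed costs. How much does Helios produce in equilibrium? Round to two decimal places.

Each firm earns π_i = (197 - 0.5Q)q_i - 72q_i.
First-order condition (treating rivals' output as given): 125 - q_i - (1/2)q_j = 0.
By symmetry each firm produces the same amount; substituting q_j = q_i yields q_i = 125/(3/2) = 250/3.

83.33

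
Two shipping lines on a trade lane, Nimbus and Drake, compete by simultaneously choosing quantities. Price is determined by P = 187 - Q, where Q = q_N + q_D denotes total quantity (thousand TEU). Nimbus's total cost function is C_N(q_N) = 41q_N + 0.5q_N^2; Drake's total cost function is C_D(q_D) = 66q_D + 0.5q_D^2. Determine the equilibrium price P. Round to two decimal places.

120.25

Nimbus's profit: π_N = (187 - Q)q_N - (41q_N + (1/2)q_N²). Setting ∂π_N/∂q_N = 0: 146 - 3q_N - (q_D) = 0.
Drake's first-order condition: 121 - 3q_D - (q_N) = 0.
Rearranging gives the reaction functions q_N = (146 - q_D)/3 and q_D = (121 - q_N)/3.
Substituting one into the other gives q_N = 317/8 and q_D = 217/8.
Total output Q = 267/4, so price P = 187 - 267/4 = 481/4.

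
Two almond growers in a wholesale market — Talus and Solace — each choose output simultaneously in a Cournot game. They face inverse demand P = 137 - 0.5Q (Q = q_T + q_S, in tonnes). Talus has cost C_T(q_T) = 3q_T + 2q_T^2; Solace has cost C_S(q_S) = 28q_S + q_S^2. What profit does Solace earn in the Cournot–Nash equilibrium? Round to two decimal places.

1575.30

Talus's profit: π_T = (137 - 0.5Q)q_T - (3q_T + 2q_T²). Setting ∂π_T/∂q_T = 0: 134 - 5q_T - (1/2)(q_S) = 0.
Solace's first-order condition: 109 - 3q_S - (1/2)(q_T) = 0.
So q_T = (134 - (1/2)q_S)/5 and q_S = (109 - (1/2)q_T)/3.
Solving the pair: q_T = 1390/59, q_S = 1912/59.
Price P = 137 - (1/2)·55.9661 = 109.0169.
Solace's profit: 109.0169·(1912/59) - 28·(1912/59) - (1912/59)² = 1575.2991.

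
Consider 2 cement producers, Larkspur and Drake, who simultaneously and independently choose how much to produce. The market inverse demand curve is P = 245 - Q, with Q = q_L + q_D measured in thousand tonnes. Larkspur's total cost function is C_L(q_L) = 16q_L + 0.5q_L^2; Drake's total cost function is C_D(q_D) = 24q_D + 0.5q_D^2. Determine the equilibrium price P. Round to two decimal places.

132.50

Larkspur's profit: π_L = (245 - Q)q_L - (16q_L + (1/2)q_L²). Setting ∂π_L/∂q_L = 0: 229 - 3q_L - (q_D) = 0.
Drake's profit: π_D = (245 - Q)q_D - (24q_D + (1/2)q_D²). Setting ∂π_D/∂q_D = 0: 221 - 3q_D - (q_L) = 0.
Best responses: q_L = (229 - q_D)/3, q_D = (221 - q_L)/3.
Solving the pair: q_L = 233/4, q_D = 217/4.
Total output Q = 225/2, so price P = 245 - 225/2 = 265/2.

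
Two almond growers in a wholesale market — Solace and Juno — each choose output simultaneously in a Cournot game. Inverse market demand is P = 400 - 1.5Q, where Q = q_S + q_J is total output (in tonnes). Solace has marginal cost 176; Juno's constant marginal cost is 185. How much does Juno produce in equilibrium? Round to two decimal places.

Solace's profit: π_S = (400 - 1.5Q)q_S - (176q_S). Setting ∂π_S/∂q_S = 0: 224 - 3q_S - (3/2)(q_J) = 0.
Juno's profit: π_J = (400 - 1.5Q)q_J - (185q_J). Setting ∂π_J/∂q_J = 0: 215 - 3q_J - (3/2)(q_S) = 0.
Rearranging gives the reaction functions q_S = (224 - (3/2)q_J)/3 and q_J = (215 - (3/2)q_S)/3.
Substituting one into the other gives q_S = 466/9 and q_J = 412/9.

45.78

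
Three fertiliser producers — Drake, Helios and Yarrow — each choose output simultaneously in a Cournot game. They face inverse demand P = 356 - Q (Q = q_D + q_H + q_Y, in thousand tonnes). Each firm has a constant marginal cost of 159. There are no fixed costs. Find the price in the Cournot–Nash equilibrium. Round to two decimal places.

208.25

Each firm earns π_i = (356 - Q)q_i - 159q_i.
First-order condition (treating rivals' output as given): 197 - 2q_i - Σ_{j≠i} q_j = 0.
By symmetry each firm produces the same amount; substituting Σ_{j≠i} q_j = 2q_i yields q_i = 197/4.
Total output Q = 591/4, so price P = 356 - 591/4 = 833/4.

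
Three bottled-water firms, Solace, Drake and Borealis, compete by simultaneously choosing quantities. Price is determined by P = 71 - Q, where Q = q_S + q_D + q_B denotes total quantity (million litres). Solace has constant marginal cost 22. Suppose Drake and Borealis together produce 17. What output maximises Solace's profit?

16

With rivals' combined output fixed at 17, Solace's profit is π_S = (71 - 17 - q_S)q_S - (22q_S) = (54 - q_S)q_S - (22q_S).
∂π_S/∂q_S = 32 - 2q_S = 0, so q_S = 16.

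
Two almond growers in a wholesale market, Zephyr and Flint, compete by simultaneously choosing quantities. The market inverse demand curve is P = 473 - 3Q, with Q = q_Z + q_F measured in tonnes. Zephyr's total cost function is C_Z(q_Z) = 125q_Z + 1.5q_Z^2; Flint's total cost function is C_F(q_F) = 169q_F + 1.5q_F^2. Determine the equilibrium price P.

Zephyr's profit: π_Z = (473 - 3Q)q_Z - (125q_Z + (3/2)q_Z²). Setting ∂π_Z/∂q_Z = 0: 348 - 9q_Z - 3(q_F) = 0.
Flint's profit: π_F = (473 - 3Q)q_F - (169q_F + (3/2)q_F²). Setting ∂π_F/∂q_F = 0: 304 - 9q_F - 3(q_Z) = 0.
So q_Z = (348 - 3q_F)/9 and q_F = (304 - 3q_Z)/9.
Substituting one into the other gives q_Z = 185/6 and q_F = 47/2.
Total output Q = 163/3, so price P = 473 - 3·(163/3) = 310.

310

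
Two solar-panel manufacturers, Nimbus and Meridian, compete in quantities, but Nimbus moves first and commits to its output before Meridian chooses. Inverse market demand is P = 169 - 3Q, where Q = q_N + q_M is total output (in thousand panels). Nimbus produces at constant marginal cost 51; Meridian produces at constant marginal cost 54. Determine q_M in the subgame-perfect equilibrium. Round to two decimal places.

9.08

The follower Meridian best-responds to any q_N: π_M = (169 - 3Q)q_M - 54q_M.
Follower FOC: 115 - 3q_N - 6q_M = 0, so q_M(q_N) = (115 - 3q_N)/6.
Nimbus substitutes q_M(q_N) into its own profit: π_N = q_N(169 - 3q_N - (115 - 3q_N)/2) - 51q_N = (223/2 - (3/2)q_N)q_N - 51q_N.
Leader FOC: 121/2 - 3q_N = 0, so q_N = 121/6.
Then q_M = (115 - 3·(121/6))/6 = 109/12.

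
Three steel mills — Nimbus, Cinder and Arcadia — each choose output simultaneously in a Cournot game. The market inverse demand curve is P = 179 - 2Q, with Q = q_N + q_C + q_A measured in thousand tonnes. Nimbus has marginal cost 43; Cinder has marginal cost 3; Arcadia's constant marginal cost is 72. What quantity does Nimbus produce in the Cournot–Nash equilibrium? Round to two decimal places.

Nimbus's profit: π_N = (179 - 2Q)q_N - (43q_N). Setting ∂π_N/∂q_N = 0: 136 - 4q_N - 2(q_C + q_A) = 0.
Cinder's first-order condition: 176 - 4q_C - 2(q_N + q_A) = 0.
Arcadia's profit: π_A = (179 - 2Q)q_A - (72q_A). Setting ∂π_A/∂q_A = 0: 107 - 4q_A - 2(q_N + q_C) = 0.
Summing all 3 equations gives 419 − 8Q = 0, hence Q = 419/8.
Back-substituting: q_N = (136 − 419/4)/2 = 125/8, q_C = (176 − 419/4)/2 = 285/8, q_A = (107 − 419/4)/2 = 9/8.

15.63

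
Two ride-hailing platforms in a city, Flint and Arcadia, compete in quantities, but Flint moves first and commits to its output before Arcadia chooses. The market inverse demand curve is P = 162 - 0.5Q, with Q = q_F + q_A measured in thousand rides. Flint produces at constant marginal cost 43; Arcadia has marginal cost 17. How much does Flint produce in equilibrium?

93

Solve by backward induction. Given q_F, the follower Arcadia maximises π_A = (162 - (1/2)q_F - (1/2)q_A)q_A - 17q_A.
Follower FOC: 145 - (1/2)q_F - q_A = 0, so q_A(q_F) = (145 - (1/2)q_F).
The leader anticipates this reaction. Substituting into P = 162 - 0.5Q gives P = 179/2 - (1/4)q_F, so π_F = (179/2 - (1/4)q_F)q_F - 43q_F.
Leader FOC: 93/2 - (1/2)q_F = 0, so q_F = 93.
Then q_A = (145 - (1/2)·93) = 197/2.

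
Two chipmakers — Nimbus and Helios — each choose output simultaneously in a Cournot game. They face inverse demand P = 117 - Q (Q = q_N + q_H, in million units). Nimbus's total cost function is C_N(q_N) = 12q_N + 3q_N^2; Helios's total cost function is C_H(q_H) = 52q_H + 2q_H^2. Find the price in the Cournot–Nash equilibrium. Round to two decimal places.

96.15

Nimbus's profit: π_N = (117 - Q)q_N - (12q_N + 3q_N²). Setting ∂π_N/∂q_N = 0: 105 - 8q_N - (q_H) = 0.
Helios's first-order condition: 65 - 6q_H - (q_N) = 0.
Rearranging gives the reaction functions q_N = (105 - q_H)/8 and q_H = (65 - q_N)/6.
Solving the pair: q_N = 565/47, q_H = 415/47.
Total output Q = 980/47, so price P = 117 - 980/47 = 96.1489.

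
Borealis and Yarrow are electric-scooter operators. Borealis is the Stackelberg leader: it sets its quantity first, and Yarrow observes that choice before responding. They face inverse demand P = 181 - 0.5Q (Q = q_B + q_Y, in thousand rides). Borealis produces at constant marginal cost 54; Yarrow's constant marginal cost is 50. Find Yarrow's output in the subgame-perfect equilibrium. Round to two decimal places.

69.50

The follower Yarrow best-responds to any q_B: π_Y = (181 - 0.5Q)q_Y - 50q_Y.
Setting the follower's marginal profit to zero, 131 - (1/2)q_B - q_Y = 0, i.e. q_Y = (131 - (1/2)q_B).
Borealis substitutes q_Y(q_B) into its own profit: π_B = q_B(181 - (1/2)q_B - (131 - (1/2)q_B)/2) - 54q_B = (231/2 - (1/4)q_B)q_B - 54q_B.
Leader FOC: 123/2 - (1/2)q_B = 0, so q_B = 123.
Then q_Y = (131 - (1/2)·123) = 139/2.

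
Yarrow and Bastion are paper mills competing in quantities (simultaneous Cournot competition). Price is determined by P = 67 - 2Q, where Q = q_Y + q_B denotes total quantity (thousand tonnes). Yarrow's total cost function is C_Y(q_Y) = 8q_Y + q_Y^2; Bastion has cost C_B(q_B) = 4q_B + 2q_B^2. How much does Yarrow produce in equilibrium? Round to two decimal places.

Yarrow's profit: π_Y = (67 - 2Q)q_Y - (8q_Y + q_Y²). Setting ∂π_Y/∂q_Y = 0: 59 - 6q_Y - 2(q_B) = 0.
Bastion's profit: π_B = (67 - 2Q)q_B - (4q_B + 2q_B²). Setting ∂π_B/∂q_B = 0: 63 - 8q_B - 2(q_Y) = 0.
So q_Y = (59 - 2q_B)/6 and q_B = (63 - 2q_Y)/8.
Substituting one into the other gives q_Y = 173/22 and q_B = 65/11.

7.86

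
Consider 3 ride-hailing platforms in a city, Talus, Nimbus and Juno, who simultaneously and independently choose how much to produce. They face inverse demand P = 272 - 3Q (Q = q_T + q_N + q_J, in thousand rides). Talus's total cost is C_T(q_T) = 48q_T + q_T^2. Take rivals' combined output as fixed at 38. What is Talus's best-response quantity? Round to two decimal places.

13.75

With rivals' combined output fixed at 38, Talus's profit is π_T = (272 - 3·38 - 3q_T)q_T - (48q_T + q_T²) = (158 - 3q_T)q_T - (48q_T + q_T²).
∂π_T/∂q_T = 110 - 8q_T = 0, so q_T = 55/4.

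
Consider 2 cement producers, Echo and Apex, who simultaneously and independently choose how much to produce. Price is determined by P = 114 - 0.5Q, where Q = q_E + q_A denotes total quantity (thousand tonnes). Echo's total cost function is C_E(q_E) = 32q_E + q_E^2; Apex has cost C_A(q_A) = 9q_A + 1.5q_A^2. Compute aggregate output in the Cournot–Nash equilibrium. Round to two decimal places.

46.77

Echo's profit: π_E = (114 - 0.5Q)q_E - (32q_E + q_E²). Setting ∂π_E/∂q_E = 0: 82 - 3q_E - (1/2)(q_A) = 0.
Apex's profit: π_A = (114 - 0.5Q)q_A - (9q_A + (3/2)q_A²). Setting ∂π_A/∂q_A = 0: 105 - 4q_A - (1/2)(q_E) = 0.
Rearranging gives the reaction functions q_E = (82 - (1/2)q_A)/3 and q_A = (105 - (1/2)q_E)/4.
Substituting one into the other gives q_E = 1102/47 and q_A = 1096/47.
Total output Q = 1102/47 + 1096/47 = 46.7660.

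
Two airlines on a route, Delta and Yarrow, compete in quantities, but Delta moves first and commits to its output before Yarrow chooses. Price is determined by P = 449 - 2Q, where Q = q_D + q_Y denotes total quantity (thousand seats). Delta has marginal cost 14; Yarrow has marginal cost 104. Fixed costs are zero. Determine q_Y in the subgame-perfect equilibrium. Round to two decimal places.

Solve by backward induction. Given q_D, the follower Yarrow maximises π_Y = (449 - 2q_D - 2q_Y)q_Y - 104q_Y.
Setting the follower's marginal profit to zero, 345 - 2q_D - 4q_Y = 0, i.e. q_Y = (345 - 2q_D)/4.
The leader anticipates this reaction. Substituting into P = 449 - 2Q gives P = 553/2 - q_D, so π_D = (553/2 - q_D)q_D - 14q_D.
Leader FOC: 525/2 - 2q_D = 0, so q_D = 525/4.
Then q_Y = (345 - 2·(525/4))/4 = 165/8.

20.63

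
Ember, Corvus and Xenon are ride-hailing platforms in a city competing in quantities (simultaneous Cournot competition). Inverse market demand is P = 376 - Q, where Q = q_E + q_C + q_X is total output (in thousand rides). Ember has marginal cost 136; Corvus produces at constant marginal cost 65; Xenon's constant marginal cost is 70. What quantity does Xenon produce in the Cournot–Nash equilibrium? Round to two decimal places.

91.75

Ember's profit: π_E = (376 - Q)q_E - (136q_E). Setting ∂π_E/∂q_E = 0: 240 - 2q_E - (q_C + q_X) = 0.
Corvus's profit: π_C = (376 - Q)q_C - (65q_C). Setting ∂π_C/∂q_C = 0: 311 - 2q_C - (q_E + q_X) = 0.
Xenon's profit: π_X = (376 - Q)q_X - (70q_X). Setting ∂π_X/∂q_X = 0: 306 - 2q_X - (q_E + q_C) = 0.
Summing all 3 equations gives 857 − 4Q = 0, hence Q = 857/4.
Back-substituting: q_E = (240 − 857/4) = 103/4, q_C = (311 − 857/4) = 387/4, q_X = (306 − 857/4) = 367/4.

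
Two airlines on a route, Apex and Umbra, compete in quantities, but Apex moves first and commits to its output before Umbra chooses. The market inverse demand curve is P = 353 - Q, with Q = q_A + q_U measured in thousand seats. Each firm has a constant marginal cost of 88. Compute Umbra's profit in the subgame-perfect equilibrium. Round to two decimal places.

4389.06

The follower Umbra best-responds to any q_A: π_U = (353 - Q)q_U - 88q_U.
Setting the follower's marginal profit to zero, 265 - q_A - 2q_U = 0, i.e. q_U = (265 - q_A)/2.
The leader anticipates this reaction. Substituting into P = 353 - Q gives P = 441/2 - (1/2)q_A, so π_A = (441/2 - (1/2)q_A)q_A - 88q_A.
Maximising: ∂π_A/∂q_A = 265/2 - q_A = 0, giving q_A = 265/2.
Then q_U = (265 - 265/2)/2 = 265/4.
Price P = 353 - 795/4 = 617/4.
Umbra's profit: (617/4 - 88)·(265/4) = 4389.0625.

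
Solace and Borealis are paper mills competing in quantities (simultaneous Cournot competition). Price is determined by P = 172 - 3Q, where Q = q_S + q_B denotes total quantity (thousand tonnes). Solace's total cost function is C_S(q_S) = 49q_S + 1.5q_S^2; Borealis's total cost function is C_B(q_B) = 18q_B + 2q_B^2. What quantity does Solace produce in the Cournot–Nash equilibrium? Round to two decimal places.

Solace's profit: π_S = (172 - 3Q)q_S - (49q_S + (3/2)q_S²). Setting ∂π_S/∂q_S = 0: 123 - 9q_S - 3(q_B) = 0.
Borealis's profit: π_B = (172 - 3Q)q_B - (18q_B + 2q_B²). Setting ∂π_B/∂q_B = 0: 154 - 10q_B - 3(q_S) = 0.
Best responses: q_S = (123 - 3q_B)/9, q_B = (154 - 3q_S)/10.
Solving the pair: q_S = 256/27, q_B = 113/9.

9.48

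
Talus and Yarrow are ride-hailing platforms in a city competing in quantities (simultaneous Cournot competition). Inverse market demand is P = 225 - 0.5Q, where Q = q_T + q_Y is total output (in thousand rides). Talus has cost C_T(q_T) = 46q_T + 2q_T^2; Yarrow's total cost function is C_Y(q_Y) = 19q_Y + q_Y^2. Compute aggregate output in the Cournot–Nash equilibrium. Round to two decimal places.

93.19

Talus's profit: π_T = (225 - 0.5Q)q_T - (46q_T + 2q_T²). Setting ∂π_T/∂q_T = 0: 179 - 5q_T - (1/2)(q_Y) = 0.
Yarrow's first-order condition: 206 - 3q_Y - (1/2)(q_T) = 0.
So q_T = (179 - (1/2)q_Y)/5 and q_Y = (206 - (1/2)q_T)/3.
Solving the pair: q_T = 1736/59, q_Y = 63.7627.
Total output Q = 1736/59 + 63.7627 = 93.1864.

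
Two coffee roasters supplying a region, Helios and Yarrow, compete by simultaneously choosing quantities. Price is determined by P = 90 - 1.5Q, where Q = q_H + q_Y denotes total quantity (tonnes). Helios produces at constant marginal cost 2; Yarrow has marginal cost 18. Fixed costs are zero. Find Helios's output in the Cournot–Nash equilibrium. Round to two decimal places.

23.11

Helios's profit: π_H = (90 - 1.5Q)q_H - (2q_H). Setting ∂π_H/∂q_H = 0: 88 - 3q_H - (3/2)(q_Y) = 0.
Yarrow's profit: π_Y = (90 - 1.5Q)q_Y - (18q_Y). Setting ∂π_Y/∂q_Y = 0: 72 - 3q_Y - (3/2)(q_H) = 0.
Best responses: q_H = (88 - (3/2)q_Y)/3, q_Y = (72 - (3/2)q_H)/3.
Substituting one into the other gives q_H = 208/9 and q_Y = 112/9.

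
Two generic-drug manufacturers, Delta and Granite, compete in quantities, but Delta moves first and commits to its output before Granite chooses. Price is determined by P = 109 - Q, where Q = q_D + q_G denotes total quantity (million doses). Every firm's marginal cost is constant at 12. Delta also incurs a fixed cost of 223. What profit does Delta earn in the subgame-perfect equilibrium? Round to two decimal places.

953.13

Solve by backward induction. Given q_D, the follower Granite maximises π_G = (109 - q_D - q_G)q_G - 12q_G.
Follower FOC: 97 - q_D - 2q_G = 0, so q_G(q_D) = (97 - q_D)/2.
The leader anticipates this reaction. Substituting into P = 109 - Q gives P = 121/2 - (1/2)q_D, so π_D = (121/2 - (1/2)q_D)q_D - 12q_D.
Leader FOC: 97/2 - q_D = 0, so q_D = 97/2.
Then q_G = (97 - 97/2)/2 = 97/4.
Price P = 109 - 291/4 = 145/4.
Delta's profit: (145/4 - 12)·(97/2) - 223 = 953.1250.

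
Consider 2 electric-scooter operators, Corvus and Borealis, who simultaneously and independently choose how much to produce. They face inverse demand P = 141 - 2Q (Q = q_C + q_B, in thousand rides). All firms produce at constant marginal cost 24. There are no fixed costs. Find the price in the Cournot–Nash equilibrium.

63

Each firm earns π_i = (141 - 2Q)q_i - 24q_i.
First-order condition (treating rivals' output as given): 117 - 4q_i - 2q_j = 0.
By symmetry each firm produces the same amount; substituting q_j = q_i yields q_i = 117/6 = 39/2.
Total output Q = 39, so price P = 141 - 2·39 = 63.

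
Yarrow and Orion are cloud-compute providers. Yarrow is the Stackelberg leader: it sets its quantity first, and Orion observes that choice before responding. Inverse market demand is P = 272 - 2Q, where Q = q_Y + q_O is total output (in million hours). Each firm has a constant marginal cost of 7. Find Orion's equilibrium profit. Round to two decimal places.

Solve by backward induction. Given q_Y, the follower Orion maximises π_O = (272 - 2q_Y - 2q_O)q_O - 7q_O.
Follower FOC: 265 - 2q_Y - 4q_O = 0, so q_O(q_Y) = (265 - 2q_Y)/4.
Yarrow substitutes q_O(q_Y) into its own profit: π_Y = q_Y(272 - 2q_Y - (265 - 2q_Y)/2) - 7q_Y = (279/2 - q_Y)q_Y - 7q_Y.
Maximising: ∂π_Y/∂q_Y = 265/2 - 2q_Y = 0, giving q_Y = 265/4.
Then q_O = (265 - 2·(265/4))/4 = 265/8.
Price P = 272 - 2·(795/8) = 293/4.
Orion's profit: (293/4 - 7)·(265/8) = 2194.5313.

2194.53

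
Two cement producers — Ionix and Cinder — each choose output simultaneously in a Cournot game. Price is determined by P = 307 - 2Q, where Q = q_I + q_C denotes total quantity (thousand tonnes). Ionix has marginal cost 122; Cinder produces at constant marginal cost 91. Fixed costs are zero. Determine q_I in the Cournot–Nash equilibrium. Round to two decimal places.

Ionix's profit: π_I = (307 - 2Q)q_I - (122q_I). Setting ∂π_I/∂q_I = 0: 185 - 4q_I - 2(q_C) = 0.
Cinder's profit: π_C = (307 - 2Q)q_C - (91q_C). Setting ∂π_C/∂q_C = 0: 216 - 4q_C - 2(q_I) = 0.
Rearranging gives the reaction functions q_I = (185 - 2q_C)/4 and q_C = (216 - 2q_I)/4.
Solving the pair: q_I = 77/3, q_C = 247/6.

25.67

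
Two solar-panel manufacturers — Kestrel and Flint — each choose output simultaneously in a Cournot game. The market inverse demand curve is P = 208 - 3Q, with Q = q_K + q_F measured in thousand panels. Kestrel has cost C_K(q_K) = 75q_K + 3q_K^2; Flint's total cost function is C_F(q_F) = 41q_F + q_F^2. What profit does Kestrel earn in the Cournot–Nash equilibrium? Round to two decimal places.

Kestrel's profit: π_K = (208 - 3Q)q_K - (75q_K + 3q_K²). Setting ∂π_K/∂q_K = 0: 133 - 12q_K - 3(q_F) = 0.
Flint's first-order condition: 167 - 8q_F - 3(q_K) = 0.
Rearranging gives the reaction functions q_K = (133 - 3q_F)/12 and q_F = (167 - 3q_K)/8.
Solving the pair: q_K = 563/87, q_F = 535/29.
Price P = 208 - 3·24.9195 = 133.2414.
Kestrel's profit: 133.2414·(563/87) - 75·(563/87) - 3(563/87)² = 251.2636.

251.26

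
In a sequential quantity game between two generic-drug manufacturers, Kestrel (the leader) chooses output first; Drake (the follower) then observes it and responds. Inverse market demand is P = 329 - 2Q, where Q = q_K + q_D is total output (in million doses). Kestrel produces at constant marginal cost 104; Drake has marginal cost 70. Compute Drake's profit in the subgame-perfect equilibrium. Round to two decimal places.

The follower Drake best-responds to any q_K: π_D = (329 - 2Q)q_D - 70q_D.
Setting the follower's marginal profit to zero, 259 - 2q_K - 4q_D = 0, i.e. q_D = (259 - 2q_K)/4.
The leader anticipates this reaction. Substituting into P = 329 - 2Q gives P = 399/2 - q_K, so π_K = (399/2 - q_K)q_K - 104q_K.
The leader's first-order condition 191/2 - 2q_K = 0 yields q_K = 191/4.
Then q_D = (259 - 2·(191/4))/4 = 327/8.
Price P = 329 - 2·(709/8) = 607/4.
Drake's profit: (607/4 - 70)·(327/8) = 3341.5313.

3341.53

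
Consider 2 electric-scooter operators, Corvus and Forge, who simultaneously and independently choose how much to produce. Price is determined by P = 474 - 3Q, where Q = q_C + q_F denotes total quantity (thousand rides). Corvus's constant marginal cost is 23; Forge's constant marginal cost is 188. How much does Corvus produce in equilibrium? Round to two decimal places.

Corvus's profit: π_C = (474 - 3Q)q_C - (23q_C). Setting ∂π_C/∂q_C = 0: 451 - 6q_C - 3(q_F) = 0.
Forge's first-order condition: 286 - 6q_F - 3(q_C) = 0.
So q_C = (451 - 3q_F)/6 and q_F = (286 - 3q_C)/6.
Solving the pair: q_C = 616/9, q_F = 121/9.

68.44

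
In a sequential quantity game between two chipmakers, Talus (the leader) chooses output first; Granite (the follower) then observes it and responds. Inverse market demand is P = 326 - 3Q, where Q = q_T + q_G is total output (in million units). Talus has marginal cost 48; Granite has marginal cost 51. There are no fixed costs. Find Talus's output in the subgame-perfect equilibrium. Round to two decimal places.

46.83

The follower Granite best-responds to any q_T: π_G = (326 - 3Q)q_G - 51q_G.
Setting the follower's marginal profit to zero, 275 - 3q_T - 6q_G = 0, i.e. q_G = (275 - 3q_T)/6.
The leader anticipates this reaction. Substituting into P = 326 - 3Q gives P = 377/2 - (3/2)q_T, so π_T = (377/2 - (3/2)q_T)q_T - 48q_T.
Maximising: ∂π_T/∂q_T = 281/2 - 3q_T = 0, giving q_T = 281/6.
Then q_G = (275 - 3·(281/6))/6 = 269/12.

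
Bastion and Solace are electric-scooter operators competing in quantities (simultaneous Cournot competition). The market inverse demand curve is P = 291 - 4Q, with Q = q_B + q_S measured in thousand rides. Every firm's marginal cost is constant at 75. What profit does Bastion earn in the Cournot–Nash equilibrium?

Each firm earns π_i = (291 - 4Q)q_i - 75q_i.
First-order condition (treating rivals' output as given): 216 - 8q_i - 4q_j = 0.
With identical firms every q_j equals q_i, so q_j = q_i and 216 = 12q_i, giving q_i = 18.
Price P = 291 - 4·36 = 147.
Bastion's profit: (147 - 75)·18 = 1296.

1296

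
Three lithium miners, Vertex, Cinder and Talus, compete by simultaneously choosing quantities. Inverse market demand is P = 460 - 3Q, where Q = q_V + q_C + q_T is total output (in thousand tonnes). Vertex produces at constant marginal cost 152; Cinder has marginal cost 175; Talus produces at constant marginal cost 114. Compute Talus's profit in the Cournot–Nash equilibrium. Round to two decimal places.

4125.52

Vertex's profit: π_V = (460 - 3Q)q_V - (152q_V). Setting ∂π_V/∂q_V = 0: 308 - 6q_V - 3(q_C + q_T) = 0.
Cinder's profit: π_C = (460 - 3Q)q_C - (175q_C). Setting ∂π_C/∂q_C = 0: 285 - 6q_C - 3(q_V + q_T) = 0.
Talus's first-order condition: 346 - 6q_T - 3(q_V + q_C) = 0.
Adding the 3 first-order conditions: 939 − 12Q = 0, so Q = 313/4.
Back-substituting: q_V = (308 − 939/4)/3 = 293/12, q_C = (285 − 939/4)/3 = 67/4, q_T = (346 − 939/4)/3 = 445/12.
Price P = 460 - 3·(313/4) = 901/4.
Talus's profit: (901/4 - 114)·(445/12) = 4125.5208.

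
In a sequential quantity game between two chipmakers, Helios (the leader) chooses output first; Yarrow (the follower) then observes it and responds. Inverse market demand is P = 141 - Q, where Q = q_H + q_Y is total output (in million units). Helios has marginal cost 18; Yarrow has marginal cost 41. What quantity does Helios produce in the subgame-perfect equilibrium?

73

Solve by backward induction. Given q_H, the follower Yarrow maximises π_Y = (141 - q_H - q_Y)q_Y - 41q_Y.
∂π_Y/∂q_Y = 100 - q_H - 2q_Y = 0 gives the reaction function q_Y = (100 - q_H)/2.
Helios substitutes q_Y(q_H) into its own profit: π_H = q_H(141 - q_H - (100 - q_H)/2) - 18q_H = (91 - (1/2)q_H)q_H - 18q_H.
The leader's first-order condition 73 - q_H = 0 yields q_H = 73.
Then q_Y = (100 - 73)/2 = 27/2.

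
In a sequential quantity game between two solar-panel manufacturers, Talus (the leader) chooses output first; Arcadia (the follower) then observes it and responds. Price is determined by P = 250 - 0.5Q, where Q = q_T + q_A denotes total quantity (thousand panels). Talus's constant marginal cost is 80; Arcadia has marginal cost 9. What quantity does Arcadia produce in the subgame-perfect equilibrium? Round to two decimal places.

191.50

The follower Arcadia best-responds to any q_T: π_A = (250 - 0.5Q)q_A - 9q_A.
∂π_A/∂q_A = 241 - (1/2)q_T - q_A = 0 gives the reaction function q_A = (241 - (1/2)q_T).
The leader anticipates this reaction. Substituting into P = 250 - 0.5Q gives P = 259/2 - (1/4)q_T, so π_T = (259/2 - (1/4)q_T)q_T - 80q_T.
The leader's first-order condition 99/2 - (1/2)q_T = 0 yields q_T = 99.
Then q_A = (241 - (1/2)·99) = 383/2.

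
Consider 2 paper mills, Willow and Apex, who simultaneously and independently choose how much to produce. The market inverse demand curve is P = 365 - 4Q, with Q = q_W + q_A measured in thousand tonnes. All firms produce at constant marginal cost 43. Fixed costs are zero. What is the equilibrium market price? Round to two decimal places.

Each firm earns π_i = (365 - 4Q)q_i - 43q_i.
Setting ∂π_i/∂q_i = 0 with rivals' quantities fixed: 322 - 8q_i - 4q_j = 0.
By symmetry each firm produces the same amount; substituting q_j = q_i yields q_i = 322/12 = 161/6.
Total output Q = 161/3, so price P = 365 - 4·(161/3) = 451/3.

150.33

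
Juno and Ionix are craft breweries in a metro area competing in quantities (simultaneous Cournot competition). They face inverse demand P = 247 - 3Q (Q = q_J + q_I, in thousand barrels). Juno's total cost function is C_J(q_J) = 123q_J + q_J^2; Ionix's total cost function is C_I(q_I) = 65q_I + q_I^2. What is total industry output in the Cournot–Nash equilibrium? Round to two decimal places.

27.82

Juno's profit: π_J = (247 - 3Q)q_J - (123q_J + q_J²). Setting ∂π_J/∂q_J = 0: 124 - 8q_J - 3(q_I) = 0.
Ionix's profit: π_I = (247 - 3Q)q_I - (65q_I + q_I²). Setting ∂π_I/∂q_I = 0: 182 - 8q_I - 3(q_J) = 0.
Rearranging gives the reaction functions q_J = (124 - 3q_I)/8 and q_I = (182 - 3q_J)/8.
Solving the pair: q_J = 446/55, q_I = 1084/55.
Total output Q = 446/55 + 1084/55 = 306/11.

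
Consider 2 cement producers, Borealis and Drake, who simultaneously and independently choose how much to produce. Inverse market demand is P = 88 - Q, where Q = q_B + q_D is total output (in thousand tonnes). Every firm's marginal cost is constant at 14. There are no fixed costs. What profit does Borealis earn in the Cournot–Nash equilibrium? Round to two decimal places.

Each firm earns π_i = (88 - Q)q_i - 14q_i.
First-order condition (treating rivals' output as given): 74 - 2q_i - q_j = 0.
With identical firms every q_j equals q_i, so q_j = q_i and 74 = 3q_i, giving q_i = 74/3.
Price P = 88 - 148/3 = 116/3.
Borealis's profit: (116/3 - 14)·(74/3) = 608.4444.

608.44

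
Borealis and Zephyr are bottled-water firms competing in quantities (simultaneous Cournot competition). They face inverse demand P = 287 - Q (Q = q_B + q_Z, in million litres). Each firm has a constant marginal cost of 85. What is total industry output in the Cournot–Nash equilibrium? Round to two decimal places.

134.67

A representative firm's profit is π_i = q_i(287 - Q) - 85q_i.
Setting ∂π_i/∂q_i = 0 with rivals' quantities fixed: 202 - 2q_i - q_j = 0.
With identical firms every q_j equals q_i, so q_j = q_i and 202 = 3q_i, giving q_i = 202/3.
Total output Q = 202/3 + 202/3 = 404/3.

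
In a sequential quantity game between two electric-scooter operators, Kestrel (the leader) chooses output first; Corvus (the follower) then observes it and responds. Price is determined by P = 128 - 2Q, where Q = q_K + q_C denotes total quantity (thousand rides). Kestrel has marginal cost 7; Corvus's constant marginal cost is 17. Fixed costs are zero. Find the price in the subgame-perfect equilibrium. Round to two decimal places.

39.75

The follower Corvus best-responds to any q_K: π_C = (128 - 2Q)q_C - 17q_C.
Follower FOC: 111 - 2q_K - 4q_C = 0, so q_C(q_K) = (111 - 2q_K)/4.
Kestrel substitutes q_C(q_K) into its own profit: π_K = q_K(128 - 2q_K - (111 - 2q_K)/2) - 7q_K = (145/2 - q_K)q_K - 7q_K.
Leader FOC: 131/2 - 2q_K = 0, so q_K = 131/4.
Then q_C = (111 - 2·(131/4))/4 = 91/8.
Total output Q = 353/8, so price P = 128 - 2·(353/8) = 159/4.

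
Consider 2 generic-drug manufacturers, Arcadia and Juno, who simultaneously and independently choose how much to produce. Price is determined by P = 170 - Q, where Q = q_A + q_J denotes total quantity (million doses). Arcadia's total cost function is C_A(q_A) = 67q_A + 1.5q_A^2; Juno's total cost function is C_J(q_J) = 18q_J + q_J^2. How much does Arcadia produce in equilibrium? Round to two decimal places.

13.68

Arcadia's profit: π_A = (170 - Q)q_A - (67q_A + (3/2)q_A²). Setting ∂π_A/∂q_A = 0: 103 - 5q_A - (q_J) = 0.
Juno's first-order condition: 152 - 4q_J - (q_A) = 0.
Rearranging gives the reaction functions q_A = (103 - q_J)/5 and q_J = (152 - q_A)/4.
Solving the pair: q_A = 260/19, q_J = 657/19.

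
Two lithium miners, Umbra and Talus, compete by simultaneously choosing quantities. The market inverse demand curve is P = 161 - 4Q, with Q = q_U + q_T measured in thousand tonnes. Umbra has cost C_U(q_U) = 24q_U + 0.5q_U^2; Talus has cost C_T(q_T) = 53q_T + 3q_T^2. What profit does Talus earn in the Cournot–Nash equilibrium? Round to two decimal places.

Umbra's profit: π_U = (161 - 4Q)q_U - (24q_U + (1/2)q_U²). Setting ∂π_U/∂q_U = 0: 137 - 9q_U - 4(q_T) = 0.
Talus's profit: π_T = (161 - 4Q)q_T - (53q_T + 3q_T²). Setting ∂π_T/∂q_T = 0: 108 - 14q_T - 4(q_U) = 0.
So q_U = (137 - 4q_T)/9 and q_T = (108 - 4q_U)/14.
Solving the pair: q_U = 743/55, q_T = 212/55.
Price P = 161 - 4·(191/11) = 1007/11.
Talus's profit: (1007/11)·(212/55) - 53·(212/55) - 3(212/55)² = 104.0026.

104.00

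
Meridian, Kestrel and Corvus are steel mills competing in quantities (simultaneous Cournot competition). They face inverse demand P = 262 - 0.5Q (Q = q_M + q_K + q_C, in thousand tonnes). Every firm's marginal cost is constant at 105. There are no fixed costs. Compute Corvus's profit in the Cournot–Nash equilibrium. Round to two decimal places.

3081.13

A representative firm's profit is π_i = q_i(262 - 0.5Q) - 105q_i.
Setting ∂π_i/∂q_i = 0 with rivals' quantities fixed: 157 - q_i - (1/2)·Σ_{j≠i} q_j = 0.
By symmetry each firm produces the same amount; substituting Σ_{j≠i} q_j = 2q_i yields q_i = 157/2.
Price P = 262 - (1/2)·(471/2) = 577/4.
Corvus's profit: (577/4 - 105)·(157/2) = 3081.1250.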